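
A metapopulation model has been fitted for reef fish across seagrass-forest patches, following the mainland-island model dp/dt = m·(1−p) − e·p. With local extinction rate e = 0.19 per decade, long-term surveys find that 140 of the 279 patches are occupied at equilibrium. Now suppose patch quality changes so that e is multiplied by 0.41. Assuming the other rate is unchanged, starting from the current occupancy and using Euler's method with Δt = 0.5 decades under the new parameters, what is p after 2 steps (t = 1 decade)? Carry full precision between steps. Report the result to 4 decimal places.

0.5543

Observed p* = 140/279 = 0.50179.
Balance m(1−p*) = e·p* gives m = e·p*/(1−p*) = 0.19×0.50179/0.49821 = 0.19137.
Starting from p₀ = 0.50179; update p ← p + (dp/dt)·Δt with the new parameters.
  1  |  dp/dt·Δt = +0.028125  |  p_1 = 0.529918
  2  |  dp/dt·Δt = +0.024339  |  p_2 = 0.554256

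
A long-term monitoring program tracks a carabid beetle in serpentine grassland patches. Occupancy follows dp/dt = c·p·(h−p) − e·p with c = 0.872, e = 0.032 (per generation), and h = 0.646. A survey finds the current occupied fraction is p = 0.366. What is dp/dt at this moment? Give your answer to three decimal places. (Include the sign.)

Colonization term: c·p·(h−p) = 0.872×0.366×0.2800 = 0.08936.
Extinction term: e·p = 0.01171.
dp/dt = 0.08936 − 0.01171 = 0.07765.

0.078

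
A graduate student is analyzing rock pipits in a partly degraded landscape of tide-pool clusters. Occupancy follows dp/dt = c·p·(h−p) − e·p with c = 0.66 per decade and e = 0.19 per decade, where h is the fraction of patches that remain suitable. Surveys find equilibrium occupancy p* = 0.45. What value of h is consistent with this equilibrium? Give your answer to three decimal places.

0.738

At equilibrium c(h−p*) = e, so h = p* + e/c.
h = 0.45 + 0.19/0.66 = 0.45 + 0.2879 = 0.7379.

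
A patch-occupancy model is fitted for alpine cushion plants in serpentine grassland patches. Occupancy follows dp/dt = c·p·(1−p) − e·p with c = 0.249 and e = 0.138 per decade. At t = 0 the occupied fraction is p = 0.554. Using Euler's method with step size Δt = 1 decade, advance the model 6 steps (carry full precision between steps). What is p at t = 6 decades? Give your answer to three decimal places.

Update rule: p ← p + [c·p·(1−p) − e·p]·Δt with Δt = 1.
  1  |  dp/dt·Δt = -0.014928  |  p_1 = 0.539072
  2  |  dp/dt·Δt = -0.012522  |  p_2 = 0.526550
  3  |  dp/dt·Δt = -0.010589  |  p_3 = 0.515960
  4  |  dp/dt·Δt = -0.009016  |  p_4 = 0.506944
  5  |  dp/dt·Δt = -0.007720  |  p_5 = 0.499224
  6  |  dp/dt·Δt = -0.006643  |  p_6 = 0.492581

0.493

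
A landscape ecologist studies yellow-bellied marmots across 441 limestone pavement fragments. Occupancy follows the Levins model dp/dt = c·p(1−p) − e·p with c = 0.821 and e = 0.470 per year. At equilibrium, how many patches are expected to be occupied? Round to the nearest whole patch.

189

p* = 1 − e/c = 1 − 0.470/0.821 = 0.4275.
Expected occupied patches = N × p* = 441 × 0.4275 = 188.54 ≈ 189.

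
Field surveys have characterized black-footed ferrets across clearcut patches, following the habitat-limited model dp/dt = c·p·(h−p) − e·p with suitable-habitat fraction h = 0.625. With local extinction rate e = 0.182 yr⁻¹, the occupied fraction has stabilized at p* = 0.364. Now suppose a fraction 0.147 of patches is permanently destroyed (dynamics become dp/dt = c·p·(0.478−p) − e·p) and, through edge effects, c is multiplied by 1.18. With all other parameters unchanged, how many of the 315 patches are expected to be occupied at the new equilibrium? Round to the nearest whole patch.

81

Balance c(h−p*) = e gives c = e/(0.625 − 0.36400) = 0.182/0.26100 = 0.69732.
New p* = 0.478 − e/c = 0.478 − 0.18200/0.82284 = 0.25681.
Expected occupied = 315 × 0.25681 = 80.90 ≈ 81.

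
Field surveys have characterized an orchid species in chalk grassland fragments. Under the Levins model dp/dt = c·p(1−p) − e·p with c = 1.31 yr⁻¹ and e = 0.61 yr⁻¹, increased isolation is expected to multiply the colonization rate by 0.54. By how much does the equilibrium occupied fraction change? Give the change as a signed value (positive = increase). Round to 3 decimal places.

-0.397

Before: p* = 1 − 0.61/1.31 = 0.5344.
After the change, c = 0.7074, e = 0.61, so p* = 1 − 0.61/0.7074 = 0.1377.
Δp* = 0.1377 − 0.5344 = -0.3967.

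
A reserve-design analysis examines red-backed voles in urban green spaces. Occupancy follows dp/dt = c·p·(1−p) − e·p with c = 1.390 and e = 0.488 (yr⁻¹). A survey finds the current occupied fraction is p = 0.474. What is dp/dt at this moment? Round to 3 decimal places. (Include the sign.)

0.115

Colonization term: c·p·(1−p) = 1.390×0.474×0.5260 = 0.34656.
Extinction term: e·p = 0.23131.
dp/dt = 0.34656 − 0.23131 = 0.11525.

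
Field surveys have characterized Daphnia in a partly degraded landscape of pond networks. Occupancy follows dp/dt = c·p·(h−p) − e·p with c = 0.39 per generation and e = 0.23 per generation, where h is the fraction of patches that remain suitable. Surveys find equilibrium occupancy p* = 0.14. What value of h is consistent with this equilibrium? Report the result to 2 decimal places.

At equilibrium c(h−p*) = e, so h = p* + e/c.
h = 0.14 + 0.23/0.39 = 0.14 + 0.5897 = 0.7297.

0.73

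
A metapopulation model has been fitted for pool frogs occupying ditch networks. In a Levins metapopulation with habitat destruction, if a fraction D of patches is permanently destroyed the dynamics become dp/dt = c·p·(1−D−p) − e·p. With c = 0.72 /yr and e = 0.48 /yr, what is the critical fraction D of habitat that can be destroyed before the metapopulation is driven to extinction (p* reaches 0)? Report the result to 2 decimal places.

0.33

The nontrivial equilibrium is p* = (1−D) − e/c; extinction occurs when this hits zero.
So D_crit = 1 − e/c = 1 − 0.48/0.72 = 1 − 0.6667 = 0.3333.
This equals the undisturbed p*, a classic result of Lande's extension.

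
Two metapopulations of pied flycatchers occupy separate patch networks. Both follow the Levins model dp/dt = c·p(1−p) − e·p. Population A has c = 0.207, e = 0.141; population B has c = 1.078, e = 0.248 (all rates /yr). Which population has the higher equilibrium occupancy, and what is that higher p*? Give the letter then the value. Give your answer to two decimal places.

A: p*_A = 1 − 0.141/0.207 = 0.3188.
B: p*_B = 1 − 0.248/1.078 = 0.7699.
B is higher at 0.7699.

B, 0.77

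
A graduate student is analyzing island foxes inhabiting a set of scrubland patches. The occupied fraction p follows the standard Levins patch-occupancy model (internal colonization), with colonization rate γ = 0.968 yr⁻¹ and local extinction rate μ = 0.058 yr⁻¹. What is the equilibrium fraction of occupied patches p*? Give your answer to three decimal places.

Setting dp/dt = 0 and dividing through by p* gives γ·(1−p*) = μ.
So p* = 1 − μ/γ = 1 − 0.058/0.968 = 1 − 0.0599 = 0.9401.

0.940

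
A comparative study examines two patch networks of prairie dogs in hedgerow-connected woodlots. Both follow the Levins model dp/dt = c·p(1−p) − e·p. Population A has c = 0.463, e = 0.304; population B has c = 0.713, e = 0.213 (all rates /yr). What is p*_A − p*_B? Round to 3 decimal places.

-0.358

A: p*_A = 1 − 0.304/0.463 = 0.3434.
B: p*_B = 1 − 0.213/0.713 = 0.7013.
p*_A − p*_B = 0.3434 − 0.7013 = -0.3578.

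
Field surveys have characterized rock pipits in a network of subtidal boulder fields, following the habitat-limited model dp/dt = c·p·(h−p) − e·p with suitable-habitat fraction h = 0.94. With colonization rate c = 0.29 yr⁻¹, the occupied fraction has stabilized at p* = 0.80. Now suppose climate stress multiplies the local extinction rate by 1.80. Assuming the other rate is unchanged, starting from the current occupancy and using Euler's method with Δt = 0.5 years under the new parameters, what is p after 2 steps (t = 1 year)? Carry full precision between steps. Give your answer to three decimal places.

0.776

Balance c(h−p*) = e gives e = 0.29×(0.94 − 0.80000) = 0.04060.
Starting from p₀ = 0.80000; update p ← p + (dp/dt)·Δt with the new parameters.
step 1: Δp = -0.01299, p = 0.78701
step 2: Δp = -0.01130, p = 0.77571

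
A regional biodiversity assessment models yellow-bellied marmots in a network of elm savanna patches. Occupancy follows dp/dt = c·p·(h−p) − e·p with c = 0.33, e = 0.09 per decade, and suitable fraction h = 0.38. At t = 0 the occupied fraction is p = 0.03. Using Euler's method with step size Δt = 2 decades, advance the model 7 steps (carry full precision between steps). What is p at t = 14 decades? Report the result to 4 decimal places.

0.0416

Update rule: p ← p + [c·p·(h−p) − e·p]·Δt with Δt = 2.
p: 0.03000 → 0.03153  (Δp = +0.00153)
p: 0.03153 → 0.03311  (Δp = +0.00158)
p: 0.03311 → 0.03473  (Δp = +0.00162)
p: 0.03473 → 0.03639  (Δp = +0.00166)
p: 0.03639 → 0.03809  (Δp = +0.00170)
p: 0.03809 → 0.03983  (Δp = +0.00174)
p: 0.03983 → 0.04160  (Δp = +0.00177)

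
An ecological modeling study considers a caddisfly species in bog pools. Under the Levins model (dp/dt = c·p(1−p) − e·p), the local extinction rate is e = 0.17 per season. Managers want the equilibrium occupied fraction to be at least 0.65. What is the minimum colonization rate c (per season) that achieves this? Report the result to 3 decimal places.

p* = 1 − e/c ≥ 0.65 requires e/c ≤ 0.3500, i.e. c ≥ e/0.3500.
c_min = 0.17/0.3500 = 0.4857.

0.486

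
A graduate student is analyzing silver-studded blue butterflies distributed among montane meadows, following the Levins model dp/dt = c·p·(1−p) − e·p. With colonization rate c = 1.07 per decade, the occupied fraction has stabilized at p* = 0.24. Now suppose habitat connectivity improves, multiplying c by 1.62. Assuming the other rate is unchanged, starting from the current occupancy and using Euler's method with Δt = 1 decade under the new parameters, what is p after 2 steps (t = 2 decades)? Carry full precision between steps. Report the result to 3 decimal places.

Balance c(1−p*) = e gives e = 1.07×(1 − 0.24000) = 0.81320.
Starting from p₀ = 0.24000; update p ← p + (dp/dt)·Δt with the new parameters.
t = 1: p = 0.24000 + (+0.12100) = 0.36100
t = 2: p = 0.36100 + (+0.10629) = 0.46730

0.467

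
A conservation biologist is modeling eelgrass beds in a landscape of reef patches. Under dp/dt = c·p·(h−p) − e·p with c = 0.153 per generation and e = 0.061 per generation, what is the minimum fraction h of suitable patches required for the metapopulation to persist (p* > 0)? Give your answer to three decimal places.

0.399

p* = h − e/c is positive only when h > e/c.
h_min = e/c = 0.061/0.153 = 0.3987.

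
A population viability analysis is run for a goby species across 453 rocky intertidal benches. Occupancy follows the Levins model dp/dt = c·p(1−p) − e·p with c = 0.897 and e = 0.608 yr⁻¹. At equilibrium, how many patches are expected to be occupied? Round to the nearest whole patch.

p* = 1 − e/c = 1 − 0.608/0.897 = 0.3222.
Expected occupied patches = N × p* = 453 × 0.3222 = 145.95 ≈ 146.

146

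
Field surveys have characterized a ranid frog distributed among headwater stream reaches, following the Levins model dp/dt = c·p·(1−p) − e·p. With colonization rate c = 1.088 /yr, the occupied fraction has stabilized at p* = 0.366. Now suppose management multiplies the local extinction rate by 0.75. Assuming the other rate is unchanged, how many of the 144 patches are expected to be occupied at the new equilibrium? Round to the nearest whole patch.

Balance c(1−p*) = e gives e = 1.088×(1 − 0.36600) = 0.68979.
New p* = 1 − e/c = 1 − 0.51734/1.08800 = 0.52450.
Expected occupied = 144 × 0.52450 = 75.53 ≈ 76.

76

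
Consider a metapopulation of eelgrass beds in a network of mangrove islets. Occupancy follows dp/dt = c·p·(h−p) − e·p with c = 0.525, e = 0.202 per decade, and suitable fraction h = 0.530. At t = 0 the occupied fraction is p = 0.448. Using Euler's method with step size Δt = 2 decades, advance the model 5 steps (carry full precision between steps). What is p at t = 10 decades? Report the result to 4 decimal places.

Update rule: p ← p + [c·p·(h−p) − e·p]·Δt with Δt = 2.
t = 2: p = 0.44800 + (-0.14242) = 0.30558
t = 4: p = 0.30558 + (-0.05145) = 0.25413
t = 6: p = 0.25413 + (-0.02906) = 0.22508
t = 8: p = 0.22508 + (-0.01887) = 0.20621
t = 10: p = 0.20621 + (-0.01320) = 0.19301

0.1930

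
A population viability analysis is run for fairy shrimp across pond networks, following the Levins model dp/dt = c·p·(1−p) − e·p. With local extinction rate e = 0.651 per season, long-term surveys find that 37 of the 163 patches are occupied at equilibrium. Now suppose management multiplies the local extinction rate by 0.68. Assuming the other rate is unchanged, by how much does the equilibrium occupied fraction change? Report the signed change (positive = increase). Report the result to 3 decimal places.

0.247

Observed p* = 37/163 = 0.22699.
Balance c(1−p*) = e gives c = e/(1 − 0.22699) = 0.651/0.77301 = 0.84216.
New p* = 1 − e/c = 1 − 0.44268/0.84216 = 0.47435.
Δp* = 0.47435 − 0.22699 = +0.24736.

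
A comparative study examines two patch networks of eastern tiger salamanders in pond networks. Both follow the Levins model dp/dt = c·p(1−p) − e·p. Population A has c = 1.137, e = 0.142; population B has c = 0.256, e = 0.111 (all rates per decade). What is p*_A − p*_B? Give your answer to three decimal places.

0.309

A: p*_A = 1 − 0.142/1.137 = 0.8751.
B: p*_B = 1 − 0.111/0.256 = 0.5664.
p*_A − p*_B = 0.8751 − 0.5664 = 0.3087.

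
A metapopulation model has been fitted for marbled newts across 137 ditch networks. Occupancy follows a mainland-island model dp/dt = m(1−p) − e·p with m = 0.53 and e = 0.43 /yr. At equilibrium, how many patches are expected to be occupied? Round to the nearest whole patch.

76

p* = m/(m+e) = 0.53/0.9600 = 0.5521.
Expected occupied patches = N × p* = 137 × 0.5521 = 75.64 ≈ 76.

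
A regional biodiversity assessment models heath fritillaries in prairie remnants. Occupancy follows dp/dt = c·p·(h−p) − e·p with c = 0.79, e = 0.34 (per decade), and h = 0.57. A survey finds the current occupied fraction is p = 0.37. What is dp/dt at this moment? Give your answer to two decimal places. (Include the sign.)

Colonization term: c·p·(h−p) = 0.79×0.37×0.2000 = 0.05846.
Extinction term: e·p = 0.12580.
dp/dt = 0.05846 − 0.12580 = -0.06734.

-0.07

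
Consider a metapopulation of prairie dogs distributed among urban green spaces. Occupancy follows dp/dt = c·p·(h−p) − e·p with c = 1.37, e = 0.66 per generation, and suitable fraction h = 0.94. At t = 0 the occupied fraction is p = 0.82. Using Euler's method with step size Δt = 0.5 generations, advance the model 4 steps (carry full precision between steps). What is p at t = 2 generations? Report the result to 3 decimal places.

Update rule: p ← p + [c·p·(h−p) − e·p]·Δt with Δt = 0.5.
step 1: Δp = -0.20320, p = 0.61680
step 2: Δp = -0.06699, p = 0.54981
step 3: Δp = -0.03449, p = 0.51533
step 4: Δp = -0.02015, p = 0.49518

0.495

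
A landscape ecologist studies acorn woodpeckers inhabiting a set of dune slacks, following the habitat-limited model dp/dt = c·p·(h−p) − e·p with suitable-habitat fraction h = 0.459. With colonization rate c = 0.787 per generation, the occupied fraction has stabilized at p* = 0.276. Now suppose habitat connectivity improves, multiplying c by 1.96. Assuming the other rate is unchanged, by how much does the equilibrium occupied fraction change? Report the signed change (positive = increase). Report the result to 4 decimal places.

0.0896

Balance c(h−p*) = e gives e = 0.787×(0.459 − 0.27600) = 0.14402.
New p* = 0.459 − e/c = 0.459 − 0.14402/1.54252 = 0.36563.
Δp* = 0.36563 − 0.27600 = +0.08963.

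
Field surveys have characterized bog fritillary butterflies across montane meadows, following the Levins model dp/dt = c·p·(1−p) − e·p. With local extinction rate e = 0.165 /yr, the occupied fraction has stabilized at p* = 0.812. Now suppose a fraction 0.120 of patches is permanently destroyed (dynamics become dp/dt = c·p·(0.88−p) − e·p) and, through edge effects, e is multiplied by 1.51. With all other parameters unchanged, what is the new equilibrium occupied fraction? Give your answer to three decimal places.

Balance c(1−p*) = e gives c = e/(1 − 0.81200) = 0.165/0.18800 = 0.87766.
New p* = 0.88 − e/c = 0.88 − 0.24915/0.87766 = 0.59612.

0.596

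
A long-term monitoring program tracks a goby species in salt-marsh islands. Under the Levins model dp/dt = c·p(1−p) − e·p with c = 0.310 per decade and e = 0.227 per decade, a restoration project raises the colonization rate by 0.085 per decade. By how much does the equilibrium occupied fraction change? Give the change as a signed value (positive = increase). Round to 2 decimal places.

0.16

Before: p* = 1 − 0.227/0.310 = 0.2677.
After the change, c = 0.395, e = 0.227, so p* = 1 − 0.227/0.395 = 0.4253.
Δp* = 0.4253 − 0.2677 = +0.1576.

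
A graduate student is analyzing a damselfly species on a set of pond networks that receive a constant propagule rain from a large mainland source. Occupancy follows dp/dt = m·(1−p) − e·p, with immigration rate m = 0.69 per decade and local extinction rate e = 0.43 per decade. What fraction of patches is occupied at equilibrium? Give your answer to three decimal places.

At equilibrium the propagule rain into empty patches balances local extinction: m(1−p*) = e·p*.
p* = m/(m+e) = 0.69/(0.69+0.43) = 0.69/1.1200 = 0.6161.

0.616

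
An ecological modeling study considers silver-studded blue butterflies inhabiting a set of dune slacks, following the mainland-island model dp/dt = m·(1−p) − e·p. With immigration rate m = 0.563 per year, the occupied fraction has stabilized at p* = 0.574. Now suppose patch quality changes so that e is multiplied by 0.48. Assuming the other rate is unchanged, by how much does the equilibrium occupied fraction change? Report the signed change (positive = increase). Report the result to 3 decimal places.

0.163

Balance m(1−p*) = e·p* gives e = m(1−p*)/p* = 0.563×0.42600/0.57400 = 0.41784.
New p* = m/(m+e) = 0.56300/(0.56300+0.20056) = 0.73734.
Δp* = 0.73734 − 0.57400 = +0.16334.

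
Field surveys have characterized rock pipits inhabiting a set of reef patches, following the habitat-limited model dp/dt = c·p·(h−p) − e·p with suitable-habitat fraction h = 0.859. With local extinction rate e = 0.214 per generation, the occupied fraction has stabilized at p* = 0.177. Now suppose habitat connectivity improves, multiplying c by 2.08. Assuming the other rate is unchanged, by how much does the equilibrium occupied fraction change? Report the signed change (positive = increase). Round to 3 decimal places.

0.354

Balance c(h−p*) = e gives c = e/(0.859 − 0.17700) = 0.214/0.68200 = 0.31378.
New p* = 0.859 − e/c = 0.859 − 0.21400/0.65266 = 0.53111.
Δp* = 0.53111 − 0.17700 = +0.35411.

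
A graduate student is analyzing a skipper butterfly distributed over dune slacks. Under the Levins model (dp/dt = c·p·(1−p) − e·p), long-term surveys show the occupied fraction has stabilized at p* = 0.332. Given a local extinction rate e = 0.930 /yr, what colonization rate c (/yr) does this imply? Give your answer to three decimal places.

At equilibrium c(1−p*) = e, so c = e/(1−p*).
c = 0.930/(1 − 0.332) = 0.930/0.6680 = 1.3922.

1.392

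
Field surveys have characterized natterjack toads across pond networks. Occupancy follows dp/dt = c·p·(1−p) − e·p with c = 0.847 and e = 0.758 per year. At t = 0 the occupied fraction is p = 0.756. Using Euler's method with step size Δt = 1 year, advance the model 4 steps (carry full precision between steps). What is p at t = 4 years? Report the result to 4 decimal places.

0.2081

Update rule: p ← p + [c·p·(1−p) − e·p]·Δt with Δt = 1.
p: 0.75600 → 0.33919  (Δp = -0.41681)
p: 0.33919 → 0.27193  (Δp = -0.06726)
p: 0.27193 → 0.23350  (Δp = -0.03843)
p: 0.23350 → 0.20810  (Δp = -0.02540)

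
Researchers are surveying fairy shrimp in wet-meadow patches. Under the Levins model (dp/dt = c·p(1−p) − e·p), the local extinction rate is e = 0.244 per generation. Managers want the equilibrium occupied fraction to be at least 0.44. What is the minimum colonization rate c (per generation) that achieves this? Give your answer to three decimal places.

0.436

p* = 1 − e/c ≥ 0.44 requires e/c ≤ 0.5600, i.e. c ≥ e/0.5600.
c_min = 0.244/0.5600 = 0.4357.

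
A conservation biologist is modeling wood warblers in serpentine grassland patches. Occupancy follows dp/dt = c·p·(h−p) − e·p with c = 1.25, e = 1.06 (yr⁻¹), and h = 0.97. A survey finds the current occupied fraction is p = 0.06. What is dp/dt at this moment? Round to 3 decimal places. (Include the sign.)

0.005

Colonization term: c·p·(h−p) = 1.25×0.06×0.9100 = 0.06825.
Extinction term: e·p = 0.06360.
dp/dt = 0.06825 − 0.06360 = 0.00465.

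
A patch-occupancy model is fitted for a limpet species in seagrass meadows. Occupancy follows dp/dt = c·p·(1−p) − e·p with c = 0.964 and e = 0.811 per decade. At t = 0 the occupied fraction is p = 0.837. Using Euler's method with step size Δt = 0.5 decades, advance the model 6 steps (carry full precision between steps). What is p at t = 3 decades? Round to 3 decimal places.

Update rule: p ← p + [c·p·(1−p) − e·p]·Δt with Δt = 0.5.
t = 0.5: p = 0.83700 + (-0.27364) = 0.56336
t = 1: p = 0.56336 + (-0.10988) = 0.45348
t = 1.5: p = 0.45348 + (-0.06443) = 0.38905
t = 2: p = 0.38905 + (-0.04319) = 0.34586
t = 2.5: p = 0.34586 + (-0.03120) = 0.31466
t = 3: p = 0.31466 + (-0.02365) = 0.29101

0.291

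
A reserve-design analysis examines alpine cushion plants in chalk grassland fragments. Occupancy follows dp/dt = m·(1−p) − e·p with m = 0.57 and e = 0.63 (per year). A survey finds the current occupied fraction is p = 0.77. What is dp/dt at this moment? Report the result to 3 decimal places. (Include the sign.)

Colonization term: m·(1−p) = 0.57×0.2300 = 0.13110.
Extinction term: e·p = 0.48510.
dp/dt = 0.13110 − 0.48510 = -0.35400.

-0.354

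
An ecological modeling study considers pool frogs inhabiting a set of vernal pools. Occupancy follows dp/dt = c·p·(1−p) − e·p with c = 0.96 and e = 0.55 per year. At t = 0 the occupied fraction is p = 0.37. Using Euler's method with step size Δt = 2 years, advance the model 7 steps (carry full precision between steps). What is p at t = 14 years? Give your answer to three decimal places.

0.427

Update rule: p ← p + [c·p·(1−p) − e·p]·Δt with Δt = 2.
t = 2: p = 0.37000 + (+0.04055) = 0.41055
t = 4: p = 0.41055 + (+0.01303) = 0.42358
t = 6: p = 0.42358 + (+0.00285) = 0.42643
t = 8: p = 0.42643 + (+0.00054) = 0.42696
t = 10: p = 0.42696 + (+0.00010) = 0.42706
t = 12: p = 0.42706 + (+0.00002) = 0.42708
t = 14: p = 0.42708 + (+0.00000) = 0.42708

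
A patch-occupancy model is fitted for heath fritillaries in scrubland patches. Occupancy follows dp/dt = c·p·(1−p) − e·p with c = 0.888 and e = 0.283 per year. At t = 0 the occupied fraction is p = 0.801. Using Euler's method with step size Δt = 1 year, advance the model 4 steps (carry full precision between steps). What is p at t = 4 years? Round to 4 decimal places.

0.6832

Update rule: p ← p + [c·p·(1−p) − e·p]·Δt with Δt = 1.
step 1: Δp = -0.08514, p = 0.71586
step 2: Δp = -0.02197, p = 0.69390
step 3: Δp = -0.00776, p = 0.68614
step 4: Δp = -0.00294, p = 0.68319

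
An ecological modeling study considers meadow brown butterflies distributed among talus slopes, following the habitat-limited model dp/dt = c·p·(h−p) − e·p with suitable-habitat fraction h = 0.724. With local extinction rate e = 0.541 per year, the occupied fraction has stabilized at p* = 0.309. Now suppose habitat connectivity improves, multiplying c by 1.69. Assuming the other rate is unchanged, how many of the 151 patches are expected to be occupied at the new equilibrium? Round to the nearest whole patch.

72

Balance c(h−p*) = e gives c = e/(0.724 − 0.30900) = 0.541/0.41500 = 1.30361.
New p* = 0.724 − e/c = 0.724 − 0.54100/2.20310 = 0.47844.
Expected occupied = 151 × 0.47844 = 72.24 ≈ 72.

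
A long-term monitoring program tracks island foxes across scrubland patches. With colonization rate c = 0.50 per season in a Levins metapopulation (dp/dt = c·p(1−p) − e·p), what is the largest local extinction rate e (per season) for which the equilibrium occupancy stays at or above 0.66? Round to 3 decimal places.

1 − e/c ≥ 0.66 ⇒ e ≤ c(1 − 0.66) = 0.50 × 0.3400.
e_max = 0.1700.

0.170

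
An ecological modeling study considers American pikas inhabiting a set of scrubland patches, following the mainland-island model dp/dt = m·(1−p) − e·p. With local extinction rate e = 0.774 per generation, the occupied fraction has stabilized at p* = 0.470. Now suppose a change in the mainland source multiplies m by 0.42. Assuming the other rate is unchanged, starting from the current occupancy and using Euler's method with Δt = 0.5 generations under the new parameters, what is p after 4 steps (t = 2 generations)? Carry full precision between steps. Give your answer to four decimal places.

Balance m(1−p*) = e·p* gives m = e·p*/(1−p*) = 0.774×0.47000/0.53000 = 0.68638.
Starting from p₀ = 0.47000; update p ← p + (dp/dt)·Δt with the new parameters.
step 1: Δp = -0.10550, p = 0.36450
step 2: Δp = -0.04946, p = 0.31504
step 3: Δp = -0.02319, p = 0.29185
step 4: Δp = -0.01087, p = 0.28098

0.2810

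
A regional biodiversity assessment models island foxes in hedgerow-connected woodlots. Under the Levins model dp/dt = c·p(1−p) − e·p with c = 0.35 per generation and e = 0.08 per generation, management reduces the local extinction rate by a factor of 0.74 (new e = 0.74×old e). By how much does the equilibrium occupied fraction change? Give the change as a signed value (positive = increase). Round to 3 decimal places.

0.059

Before: p* = 1 − 0.08/0.35 = 0.7714.
After the change, c = 0.35, e = 0.0592, so p* = 1 − 0.0592/0.35 = 0.8309.
Δp* = 0.8309 − 0.7714 = +0.0594.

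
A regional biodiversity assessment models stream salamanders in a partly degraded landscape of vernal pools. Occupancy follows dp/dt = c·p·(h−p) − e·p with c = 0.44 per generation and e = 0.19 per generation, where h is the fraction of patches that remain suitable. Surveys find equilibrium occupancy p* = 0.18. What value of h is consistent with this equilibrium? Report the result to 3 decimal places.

At equilibrium c(h−p*) = e, so h = p* + e/c.
h = 0.18 + 0.19/0.44 = 0.18 + 0.4318 = 0.6118.

0.612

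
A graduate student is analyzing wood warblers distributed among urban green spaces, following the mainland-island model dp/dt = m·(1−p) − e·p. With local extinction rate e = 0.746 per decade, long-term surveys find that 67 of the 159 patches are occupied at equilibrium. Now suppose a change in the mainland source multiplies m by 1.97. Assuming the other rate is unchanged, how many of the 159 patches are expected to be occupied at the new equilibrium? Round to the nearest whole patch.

Observed p* = 67/159 = 0.42138.
Balance m(1−p*) = e·p* gives m = e·p*/(1−p*) = 0.746×0.42138/0.57862 = 0.54327.
New p* = m/(m+e) = 1.07024/(1.07024+0.74600) = 0.58926.
Expected occupied = 159 × 0.58926 = 93.69 ≈ 94.

94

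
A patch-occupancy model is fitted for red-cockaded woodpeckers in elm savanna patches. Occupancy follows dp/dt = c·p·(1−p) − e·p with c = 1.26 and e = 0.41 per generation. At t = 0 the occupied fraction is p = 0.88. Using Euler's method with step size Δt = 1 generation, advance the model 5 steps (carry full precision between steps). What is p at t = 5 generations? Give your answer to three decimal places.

0.675

Update rule: p ← p + [c·p·(1−p) − e·p]·Δt with Δt = 1.
p: 0.88000 → 0.65226  (Δp = -0.22774)
p: 0.65226 → 0.67062  (Δp = +0.01837)
p: 0.67062 → 0.67399  (Δp = +0.00336)
p: 0.67399 → 0.67451  (Δp = +0.00052)
p: 0.67451 → 0.67459  (Δp = +0.00008)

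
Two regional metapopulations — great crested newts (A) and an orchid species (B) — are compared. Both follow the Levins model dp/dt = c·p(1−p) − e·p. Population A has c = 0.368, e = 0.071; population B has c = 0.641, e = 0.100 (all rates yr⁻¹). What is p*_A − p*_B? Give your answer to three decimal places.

-0.037

A: p*_A = 1 − 0.071/0.368 = 0.8071.
B: p*_B = 1 − 0.100/0.641 = 0.8440.
p*_A − p*_B = 0.8071 − 0.8440 = -0.0369.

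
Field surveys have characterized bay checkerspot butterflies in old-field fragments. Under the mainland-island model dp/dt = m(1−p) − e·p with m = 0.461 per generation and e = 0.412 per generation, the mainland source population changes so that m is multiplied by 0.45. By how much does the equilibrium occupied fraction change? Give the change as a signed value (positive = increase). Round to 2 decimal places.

-0.19

Before: p* = 0.461/(0.461+0.412) = 0.5281.
After: m = 0.20745, e = 0.412; p* = 0.20745/0.6195 = 0.3349.
Δp* = 0.3349 − 0.5281 = -0.1932.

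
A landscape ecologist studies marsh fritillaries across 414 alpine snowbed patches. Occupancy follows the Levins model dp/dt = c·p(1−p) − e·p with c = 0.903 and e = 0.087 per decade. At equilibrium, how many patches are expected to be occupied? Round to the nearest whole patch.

p* = 1 − e/c = 1 − 0.087/0.903 = 0.9037.
Expected occupied patches = N × p* = 414 × 0.9037 = 374.11 ≈ 374.

374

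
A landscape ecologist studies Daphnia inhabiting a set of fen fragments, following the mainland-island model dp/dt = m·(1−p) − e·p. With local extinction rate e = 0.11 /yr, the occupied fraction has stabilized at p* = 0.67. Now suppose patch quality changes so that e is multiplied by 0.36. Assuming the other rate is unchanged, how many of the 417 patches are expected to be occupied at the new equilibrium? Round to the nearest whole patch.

354

Balance m(1−p*) = e·p* gives m = e·p*/(1−p*) = 0.11×0.67000/0.33000 = 0.22333.
New p* = m/(m+e) = 0.22333/(0.22333+0.03960) = 0.84939.
Expected occupied = 417 × 0.84939 = 354.20 ≈ 354.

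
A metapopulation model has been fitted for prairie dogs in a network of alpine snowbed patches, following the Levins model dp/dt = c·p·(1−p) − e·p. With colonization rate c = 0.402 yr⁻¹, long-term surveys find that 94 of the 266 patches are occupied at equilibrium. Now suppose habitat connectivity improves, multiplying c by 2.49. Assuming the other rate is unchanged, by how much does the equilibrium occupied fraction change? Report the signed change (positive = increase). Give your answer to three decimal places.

0.387

Observed p* = 94/266 = 0.35338.
Balance c(1−p*) = e gives e = 0.402×(1 − 0.35338) = 0.25994.
New p* = 1 − e/c = 1 − 0.25994/1.00098 = 0.74031.
Δp* = 0.74031 − 0.35338 = +0.38693.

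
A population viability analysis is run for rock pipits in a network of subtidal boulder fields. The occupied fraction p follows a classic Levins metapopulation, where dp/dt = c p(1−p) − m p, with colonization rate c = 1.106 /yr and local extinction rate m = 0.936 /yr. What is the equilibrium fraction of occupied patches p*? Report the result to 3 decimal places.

0.154

Setting dp/dt = 0 and dividing through by p* gives c·(1−p*) = m.
So p* = 1 − m/c = 1 − 0.936/1.106 = 1 − 0.8463 = 0.1537.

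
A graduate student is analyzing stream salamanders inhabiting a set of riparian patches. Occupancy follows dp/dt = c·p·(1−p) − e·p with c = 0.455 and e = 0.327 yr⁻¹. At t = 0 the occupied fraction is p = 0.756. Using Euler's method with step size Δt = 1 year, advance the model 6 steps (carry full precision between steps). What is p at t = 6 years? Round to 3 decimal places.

0.373

Update rule: p ← p + [c·p·(1−p) − e·p]·Δt with Δt = 1.
step 1: Δp = -0.16328, p = 0.59272
step 2: Δp = -0.08398, p = 0.50874
step 3: Δp = -0.05264, p = 0.45610
step 4: Δp = -0.03627, p = 0.41983
step 5: Δp = -0.02646, p = 0.39337
step 6: Δp = -0.02005, p = 0.37331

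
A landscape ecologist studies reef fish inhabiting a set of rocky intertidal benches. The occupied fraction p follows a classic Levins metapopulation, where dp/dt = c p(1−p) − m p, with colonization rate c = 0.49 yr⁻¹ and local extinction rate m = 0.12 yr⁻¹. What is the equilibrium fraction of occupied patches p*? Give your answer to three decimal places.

Setting dp/dt = 0 and dividing through by p* gives c·(1−p*) = m.
So p* = 1 − m/c = 1 − 0.12/0.49 = 1 − 0.2449 = 0.7551.

0.755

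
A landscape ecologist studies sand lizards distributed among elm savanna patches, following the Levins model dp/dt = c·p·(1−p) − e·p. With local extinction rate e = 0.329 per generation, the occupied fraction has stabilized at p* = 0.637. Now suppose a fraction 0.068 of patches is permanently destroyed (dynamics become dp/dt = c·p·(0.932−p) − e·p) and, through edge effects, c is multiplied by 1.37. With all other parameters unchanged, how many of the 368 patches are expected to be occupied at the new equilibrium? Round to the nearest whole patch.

245

Balance c(1−p*) = e gives c = e/(1 − 0.63700) = 0.329/0.36300 = 0.90634.
New p* = 0.932 − e/c = 0.932 − 0.32900/1.24169 = 0.66704.
Expected occupied = 368 × 0.66704 = 245.47 ≈ 245.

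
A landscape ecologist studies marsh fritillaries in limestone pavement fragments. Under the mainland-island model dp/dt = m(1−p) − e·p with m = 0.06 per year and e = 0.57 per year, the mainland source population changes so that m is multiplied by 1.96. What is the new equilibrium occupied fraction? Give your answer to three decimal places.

0.171

Before: p* = 0.06/(0.06+0.57) = 0.0952.
After: m = 0.1176, e = 0.57; p* = 0.1176/0.6876 = 0.1710.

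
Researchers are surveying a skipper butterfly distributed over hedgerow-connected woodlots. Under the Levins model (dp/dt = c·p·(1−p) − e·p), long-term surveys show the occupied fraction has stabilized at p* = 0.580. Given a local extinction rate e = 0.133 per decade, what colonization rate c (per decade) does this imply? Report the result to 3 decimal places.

At equilibrium c(1−p*) = e, so c = e/(1−p*).
c = 0.133/(1 − 0.580) = 0.133/0.4200 = 0.3167.

0.317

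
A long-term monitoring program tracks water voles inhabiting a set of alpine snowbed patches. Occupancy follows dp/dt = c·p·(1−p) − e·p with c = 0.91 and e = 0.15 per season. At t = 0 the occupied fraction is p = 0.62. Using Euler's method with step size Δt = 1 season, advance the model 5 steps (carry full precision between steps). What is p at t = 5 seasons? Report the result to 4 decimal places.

0.8347

Update rule: p ← p + [c·p·(1−p) − e·p]·Δt with Δt = 1.
p: 0.62000 → 0.74140  (Δp = +0.12140)
p: 0.74140 → 0.80466  (Δp = +0.06326)
p: 0.80466 → 0.82700  (Δp = +0.02234)
p: 0.82700 → 0.83314  (Δp = +0.00615)
p: 0.83314 → 0.83468  (Δp = +0.00153)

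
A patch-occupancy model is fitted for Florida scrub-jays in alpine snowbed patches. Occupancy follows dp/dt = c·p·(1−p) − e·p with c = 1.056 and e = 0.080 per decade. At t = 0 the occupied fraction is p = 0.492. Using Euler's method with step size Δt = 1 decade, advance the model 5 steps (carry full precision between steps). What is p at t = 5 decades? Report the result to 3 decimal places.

Update rule: p ← p + [c·p·(1−p) − e·p]·Δt with Δt = 1.
p: 0.49200 → 0.71657  (Δp = +0.22457)
p: 0.71657 → 0.87372  (Δp = +0.15714)
p: 0.87372 → 0.92033  (Δp = +0.04662)
p: 0.92033 → 0.92413  (Δp = +0.00380)
p: 0.92413 → 0.92424  (Δp = +0.00011)

0.924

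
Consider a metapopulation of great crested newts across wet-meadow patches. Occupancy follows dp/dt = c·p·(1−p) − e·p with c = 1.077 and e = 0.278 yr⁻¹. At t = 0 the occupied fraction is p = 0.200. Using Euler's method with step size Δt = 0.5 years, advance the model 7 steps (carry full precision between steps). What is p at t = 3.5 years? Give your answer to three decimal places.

Update rule: p ← p + [c·p·(1−p) − e·p]·Δt with Δt = 0.5.
p: 0.20000 → 0.25836  (Δp = +0.05836)
p: 0.25836 → 0.32563  (Δp = +0.06727)
p: 0.32563 → 0.39862  (Δp = +0.07299)
p: 0.39862 → 0.47230  (Δp = +0.07368)
p: 0.47230 → 0.54086  (Δp = +0.06856)
p: 0.54086 → 0.59941  (Δp = +0.05855)
p: 0.59941 → 0.64539  (Δp = +0.04599)

0.645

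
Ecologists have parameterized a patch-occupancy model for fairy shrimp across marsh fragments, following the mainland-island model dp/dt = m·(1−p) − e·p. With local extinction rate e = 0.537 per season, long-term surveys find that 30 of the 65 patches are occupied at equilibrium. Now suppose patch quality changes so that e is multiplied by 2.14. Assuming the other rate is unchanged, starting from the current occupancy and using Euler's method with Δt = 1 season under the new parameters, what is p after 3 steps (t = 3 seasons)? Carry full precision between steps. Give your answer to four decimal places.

Observed p* = 30/65 = 0.46154.
Balance m(1−p*) = e·p* gives m = e·p*/(1−p*) = 0.537×0.46154/0.53846 = 0.46029.
Starting from p₀ = 0.46154; update p ← p + (dp/dt)·Δt with the new parameters.
p: 0.46154 → 0.17899  (Δp = -0.28254)
p: 0.17899 → 0.35120  (Δp = +0.17220)
p: 0.35120 → 0.24624  (Δp = -0.10495)

0.2462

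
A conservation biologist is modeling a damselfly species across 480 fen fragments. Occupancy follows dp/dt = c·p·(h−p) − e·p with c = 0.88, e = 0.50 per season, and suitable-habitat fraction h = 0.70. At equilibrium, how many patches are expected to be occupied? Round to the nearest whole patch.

p* = h − e/c = 0.70 − 0.5682 = 0.1318.
Expected occupied patches = N × p* = 480 × 0.1318 = 63.27 ≈ 63.

63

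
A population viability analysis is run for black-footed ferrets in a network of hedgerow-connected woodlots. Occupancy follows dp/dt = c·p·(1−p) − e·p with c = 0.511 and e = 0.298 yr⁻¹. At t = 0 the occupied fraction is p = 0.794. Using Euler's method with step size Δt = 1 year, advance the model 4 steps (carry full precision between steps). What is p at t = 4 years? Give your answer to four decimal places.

Update rule: p ← p + [c·p·(1−p) − e·p]·Δt with Δt = 1.
t = 1: p = 0.79400 + (-0.15303) = 0.64097
t = 2: p = 0.64097 + (-0.07341) = 0.56756
t = 3: p = 0.56756 + (-0.04371) = 0.52384
t = 4: p = 0.52384 + (-0.02865) = 0.49520

0.4952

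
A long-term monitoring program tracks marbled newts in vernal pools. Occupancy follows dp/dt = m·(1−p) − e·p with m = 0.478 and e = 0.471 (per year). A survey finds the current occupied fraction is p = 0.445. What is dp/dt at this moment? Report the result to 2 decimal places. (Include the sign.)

Colonization term: m·(1−p) = 0.478×0.5550 = 0.26529.
Extinction term: e·p = 0.20960.
dp/dt = 0.26529 − 0.20960 = 0.05569.

0.06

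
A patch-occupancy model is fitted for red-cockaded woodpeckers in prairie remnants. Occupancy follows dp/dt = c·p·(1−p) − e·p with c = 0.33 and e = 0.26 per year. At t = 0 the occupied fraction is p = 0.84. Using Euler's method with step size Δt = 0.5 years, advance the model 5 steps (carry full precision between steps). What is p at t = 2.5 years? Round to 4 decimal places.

0.5518

Update rule: p ← p + [c·p·(1−p) − e·p]·Δt with Δt = 0.5.
  1  |  dp/dt·Δt = -0.087024  |  p_1 = 0.752976
  2  |  dp/dt·Δt = -0.067196  |  p_2 = 0.685780
  3  |  dp/dt·Δt = -0.053596  |  p_3 = 0.632183
  4  |  dp/dt·Δt = -0.043817  |  p_4 = 0.588367
  5  |  dp/dt·Δt = -0.036526  |  p_5 = 0.551841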